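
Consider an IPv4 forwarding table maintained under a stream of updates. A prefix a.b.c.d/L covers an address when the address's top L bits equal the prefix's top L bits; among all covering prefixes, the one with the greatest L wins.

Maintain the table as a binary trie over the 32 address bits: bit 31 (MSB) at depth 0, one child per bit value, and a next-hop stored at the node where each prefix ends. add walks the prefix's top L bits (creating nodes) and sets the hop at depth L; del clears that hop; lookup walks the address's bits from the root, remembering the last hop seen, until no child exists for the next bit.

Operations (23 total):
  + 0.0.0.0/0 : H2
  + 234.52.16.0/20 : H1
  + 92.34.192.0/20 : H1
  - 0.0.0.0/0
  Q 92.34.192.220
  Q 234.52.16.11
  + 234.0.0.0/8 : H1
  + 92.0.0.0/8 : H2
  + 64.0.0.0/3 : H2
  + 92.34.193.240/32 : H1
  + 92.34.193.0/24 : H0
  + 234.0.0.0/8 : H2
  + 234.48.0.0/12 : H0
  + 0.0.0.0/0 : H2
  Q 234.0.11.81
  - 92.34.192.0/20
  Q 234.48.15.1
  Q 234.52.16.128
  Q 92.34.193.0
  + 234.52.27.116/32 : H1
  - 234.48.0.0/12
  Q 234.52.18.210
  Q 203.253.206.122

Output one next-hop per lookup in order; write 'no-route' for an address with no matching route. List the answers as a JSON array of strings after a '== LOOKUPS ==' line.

Apply in order:
  + 0.0.0.0/0 (H2) depth=0
  + 234.52.16.0/20 (H1) depth=20
  + 92.34.192.0/20 (H1) depth=20
  del 0.0.0.0/0 (clear depth 0)
  ? 92.34.192.220  path d0:-→d1:-→d2:-→d3:-→d4:-→d5:-→d6:-→d7:-→d8:-→d9:-→d10:-→d11:-→d12:-→d13:-→d14:-→d15:-→d16:-→d17:-→d18:-→d19:-→d20:H1  best=H1
  ? 234.52.16.11  path d0:-→d1:-→d2:-→d3:-→d4:-→d5:-→d6:-→d7:-→d8:-→d9:-→d10:-→d11:-→d12:-→d13:-→d14:-→d15:-→d16:-→d17:-→d18:-→d19:-→d20:H1  best=H1
  + 234.0.0.0/8 (H1) depth=8
  + 92.0.0.0/8 (H2) depth=8
  + 64.0.0.0/3 (H2) depth=3
  + 92.34.193.240/32 (H1) depth=32
  + 92.34.193.0/24 (H0) depth=24
  + 234.0.0.0/8 (H2) depth=8
  + 234.48.0.0/12 (H0) depth=12
  + 0.0.0.0/0 (H2) depth=0
  ? 234.0.11.81  path d0:H2→d1:-→d2:-→d3:-→d4:-→d5:-→d6:-→d7:-→d8:H2→d9:-→d10:-  best=H2
  del 92.34.192.0/20 (clear depth 20)
  ? 234.48.15.1  path d0:H2→d1:-→d2:-→d3:-→d4:-→d5:-→d6:-→d7:-→d8:H2→d9:-→d10:-→d11:-→d12:H0→d13:-  best=H0
  ? 234.52.16.128  path d0:H2→d1:-→d2:-→d3:-→d4:-→d5:-→d6:-→d7:-→d8:H2→d9:-→d10:-→d11:-→d12:H0→d13:-→d14:-→d15:-→d16:-→d17:-→d18:-→d19:-→d20:H1  best=H1
  ? 92.34.193.0  path d0:H2→d1:-→d2:-→d3:H2→d4:-→d5:-→d6:-→d7:-→d8:H2→d9:-→d10:-→d11:-→d12:-→d13:-→d14:-→d15:-→d16:-→d17:-→d18:-→d19:-→d20:-→d21:-→d22:-→d23:-→d24:H0  best=H0
  + 234.52.27.116/32 (H1) depth=32
  del 234.48.0.0/12 (clear depth 12)
  ? 234.52.18.210  path d0:H2→d1:-→d2:-→d3:-→d4:-→d5:-→d6:-→d7:-→d8:H2→d9:-→d10:-→d11:-→d12:-→d13:-→d14:-→d15:-→d16:-→d17:-→d18:-→d19:-→d20:H1  best=H1
  ? 203.253.206.122  path d0:H2→d1:-→d2:-  best=H2

== LOOKUPS ==
["H1","H1","H2","H0","H1","H0","H1","H2"]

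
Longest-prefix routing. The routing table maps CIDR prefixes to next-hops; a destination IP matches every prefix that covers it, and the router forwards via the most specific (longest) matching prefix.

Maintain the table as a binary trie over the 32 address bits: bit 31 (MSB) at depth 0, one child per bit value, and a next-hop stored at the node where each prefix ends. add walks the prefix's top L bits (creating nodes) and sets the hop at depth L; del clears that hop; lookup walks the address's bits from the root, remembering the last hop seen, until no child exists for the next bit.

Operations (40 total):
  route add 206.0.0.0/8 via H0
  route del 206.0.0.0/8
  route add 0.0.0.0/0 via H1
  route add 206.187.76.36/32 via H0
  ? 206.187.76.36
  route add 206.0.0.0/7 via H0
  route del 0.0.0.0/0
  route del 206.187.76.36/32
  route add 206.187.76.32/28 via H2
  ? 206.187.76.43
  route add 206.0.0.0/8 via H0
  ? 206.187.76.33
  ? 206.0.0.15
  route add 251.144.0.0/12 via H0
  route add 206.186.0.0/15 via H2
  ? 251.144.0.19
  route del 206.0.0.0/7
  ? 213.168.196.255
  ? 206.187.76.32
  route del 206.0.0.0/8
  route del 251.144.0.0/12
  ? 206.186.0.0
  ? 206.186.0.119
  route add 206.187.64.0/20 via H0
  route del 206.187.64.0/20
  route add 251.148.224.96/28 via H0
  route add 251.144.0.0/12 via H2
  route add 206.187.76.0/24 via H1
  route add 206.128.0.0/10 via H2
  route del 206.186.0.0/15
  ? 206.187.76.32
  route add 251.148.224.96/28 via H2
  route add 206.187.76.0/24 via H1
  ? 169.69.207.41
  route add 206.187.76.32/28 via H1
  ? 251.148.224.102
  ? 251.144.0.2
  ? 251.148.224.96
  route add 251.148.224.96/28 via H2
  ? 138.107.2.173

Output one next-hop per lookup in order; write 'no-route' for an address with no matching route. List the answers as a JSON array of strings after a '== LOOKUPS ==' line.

Trace:
  add 206.0.0.0/8 -> H0 at depth 8
  - 206.0.0.0/8 clear@8
  add 0.0.0.0/0 -> H1 at depth 0
  add 206.187.76.36/32 -> H0 at depth 32
  Q 206.187.76.36: descend 11001110101110110100110000100100 ; hops seen [H1,H0] ; pick H0
  add 206.0.0.0/7 -> H0 at depth 7
  - 0.0.0.0/0 clear@0
  - 206.187.76.36/32 clear@32
  add 206.187.76.32/28 -> H2 at depth 28
  Q 206.187.76.43: descend 1100111010111011010011000010 ; hops seen [H0,H2] ; pick H2
  add 206.0.0.0/8 -> H0 at depth 8
  Q 206.187.76.33: descend 11001110101110110100110000100 ; hops seen [H0,H0,H2] ; pick H2
  Q 206.0.0.15: descend 11001110 ; hops seen [H0,H0] ; pick H0
  add 251.144.0.0/12 -> H0 at depth 12
  add 206.186.0.0/15 -> H2 at depth 15
  Q 251.144.0.19: descend 111110111001 ; hops seen [H0] ; pick H0
  - 206.0.0.0/7 clear@7
  Q 213.168.196.255: descend 110 ; hops seen [∅] ; pick no-route
  Q 206.187.76.32: descend 11001110101110110100110000100 ; hops seen [H0,H2,H2] ; pick H2
  - 206.0.0.0/8 clear@8
  - 251.144.0.0/12 clear@12
  Q 206.186.0.0: descend 110011101011101 ; hops seen [H2] ; pick H2
  Q 206.186.0.119: descend 110011101011101 ; hops seen [H2] ; pick H2
  add 206.187.64.0/20 -> H0 at depth 20
  - 206.187.64.0/20 clear@20
  add 251.148.224.96/28 -> H0 at depth 28
  add 251.144.0.0/12 -> H2 at depth 12
  add 206.187.76.0/24 -> H1 at depth 24
  add 206.128.0.0/10 -> H2 at depth 10
  - 206.186.0.0/15 clear@15
  Q 206.187.76.32: descend 11001110101110110100110000100 ; hops seen [H2,H1,H2] ; pick H2
  add 251.148.224.96/28 -> H2 at depth 28
  add 206.187.76.0/24 -> H1 at depth 24
  Q 169.69.207.41: descend 1 ; hops seen [∅] ; pick no-route
  add 206.187.76.32/28 -> H1 at depth 28
  Q 251.148.224.102: descend 1111101110010100111000000110 ; hops seen [H2,H2] ; pick H2
  Q 251.144.0.2: descend 1111101110010 ; hops seen [H2] ; pick H2
  Q 251.148.224.96: descend 1111101110010100111000000110 ; hops seen [H2,H2] ; pick H2
  add 251.148.224.96/28 -> H2 at depth 28
  Q 138.107.2.173: descend 1 ; hops seen [∅] ; pick no-route

== LOOKUPS ==
["H0","H2","H2","H0","H0","no-route","H2","H2","H2","H2","no-route","H2","H2","H2","no-route"]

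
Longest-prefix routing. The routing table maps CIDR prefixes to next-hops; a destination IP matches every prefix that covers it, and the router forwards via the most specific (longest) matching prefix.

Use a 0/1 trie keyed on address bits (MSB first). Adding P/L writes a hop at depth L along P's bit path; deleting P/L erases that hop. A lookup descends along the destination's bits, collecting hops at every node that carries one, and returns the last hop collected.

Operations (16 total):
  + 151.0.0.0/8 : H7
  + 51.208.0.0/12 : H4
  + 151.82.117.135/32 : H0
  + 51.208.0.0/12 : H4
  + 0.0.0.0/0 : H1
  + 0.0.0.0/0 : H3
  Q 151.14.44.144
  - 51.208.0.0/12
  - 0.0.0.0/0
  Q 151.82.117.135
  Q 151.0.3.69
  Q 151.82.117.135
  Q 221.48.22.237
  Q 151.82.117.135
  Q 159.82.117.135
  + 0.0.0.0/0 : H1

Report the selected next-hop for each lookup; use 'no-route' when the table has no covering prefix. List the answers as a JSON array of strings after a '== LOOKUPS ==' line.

Process each operation:
  + 151.0.0.0/8 (H7) depth=8
  + 51.208.0.0/12 (H4) depth=12
  + 151.82.117.135/32 (H0) depth=32
  + 51.208.0.0/12 (H4) depth=12
  + 0.0.0.0/0 (H1) depth=0
  + 0.0.0.0/0 (H3) depth=0
  Q 151.14.44.144: descend 100101110 ; hops seen [H3,H7] ; pick H7
  del 51.208.0.0/12 (clear depth 12)
  del 0.0.0.0/0 (clear depth 0)
  Q 151.82.117.135: descend 10010111010100100111010110000111 ; hops seen [H7,H0] ; pick H0
  Q 151.0.3.69: descend 100101110 ; hops seen [H7] ; pick H7
  Q 151.82.117.135: descend 10010111010100100111010110000111 ; hops seen [H7,H0] ; pick H0
  Q 221.48.22.237: descend 1 ; hops seen [∅] ; pick no-route
  Q 151.82.117.135: descend 10010111010100100111010110000111 ; hops seen [H7,H0] ; pick H0
  Q 159.82.117.135: descend 1001 ; hops seen [∅] ; pick no-route
  + 0.0.0.0/0 (H1) depth=0

== LOOKUPS ==
["H7","H0","H7","H0","no-route","H0","no-route"]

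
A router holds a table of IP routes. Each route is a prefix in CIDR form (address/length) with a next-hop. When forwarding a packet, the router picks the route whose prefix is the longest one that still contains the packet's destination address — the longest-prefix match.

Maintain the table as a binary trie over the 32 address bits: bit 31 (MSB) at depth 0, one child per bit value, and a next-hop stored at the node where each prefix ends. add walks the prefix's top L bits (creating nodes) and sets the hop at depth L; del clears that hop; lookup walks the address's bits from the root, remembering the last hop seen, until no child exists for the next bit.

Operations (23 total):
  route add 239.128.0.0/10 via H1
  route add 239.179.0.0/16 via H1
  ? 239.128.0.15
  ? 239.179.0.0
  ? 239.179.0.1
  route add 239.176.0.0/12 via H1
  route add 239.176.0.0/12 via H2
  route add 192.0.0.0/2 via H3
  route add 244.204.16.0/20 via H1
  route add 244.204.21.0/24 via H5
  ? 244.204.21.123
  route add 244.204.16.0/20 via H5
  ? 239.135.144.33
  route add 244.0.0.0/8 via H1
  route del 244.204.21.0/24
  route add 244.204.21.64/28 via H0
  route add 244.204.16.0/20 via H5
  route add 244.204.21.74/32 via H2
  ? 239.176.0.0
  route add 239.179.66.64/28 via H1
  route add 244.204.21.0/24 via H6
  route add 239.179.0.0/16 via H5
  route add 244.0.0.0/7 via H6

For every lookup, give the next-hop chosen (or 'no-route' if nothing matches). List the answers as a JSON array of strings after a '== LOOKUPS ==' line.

Apply in order:
  + 239.128.0.0/10 (H1) depth=10
  + 239.179.0.0/16 (H1) depth=16
  ? 239.128.0.15  path d0:-→d1:-→d2:-→d3:-→d4:-→d5:-→d6:-→d7:-→d8:-→d9:-→d10:H1  best=H1
  ? 239.179.0.0  path d0:-→d1:-→d2:-→d3:-→d4:-→d5:-→d6:-→d7:-→d8:-→d9:-→d10:H1→d11:-→d12:-→d13:-→d14:-→d15:-→d16:H1  best=H1
  ? 239.179.0.1  path d0:-→d1:-→d2:-→d3:-→d4:-→d5:-→d6:-→d7:-→d8:-→d9:-→d10:H1→d11:-→d12:-→d13:-→d14:-→d15:-→d16:H1  best=H1
  + 239.176.0.0/12 (H1) depth=12
  + 239.176.0.0/12 (H2) depth=12
  + 192.0.0.0/2 (H3) depth=2
  + 244.204.16.0/20 (H1) depth=20
  + 244.204.21.0/24 (H5) depth=24
  ? 244.204.21.123  path d0:-→d1:-→d2:H3→d3:-→d4:-→d5:-→d6:-→d7:-→d8:-→d9:-→d10:-→d11:-→d12:-→d13:-→d14:-→d15:-→d16:-→d17:-→d18:-→d19:-→d20:H1→d21:-→d22:-→d23:-→d24:H5  best=H5
  + 244.204.16.0/20 (H5) depth=20
  ? 239.135.144.33  path d0:-→d1:-→d2:H3→d3:-→d4:-→d5:-→d6:-→d7:-→d8:-→d9:-→d10:H1  best=H1
  + 244.0.0.0/8 (H1) depth=8
  del 244.204.21.0/24 (clear depth 24)
  + 244.204.21.64/28 (H0) depth=28
  + 244.204.16.0/20 (H5) depth=20
  + 244.204.21.74/32 (H2) depth=32
  ? 239.176.0.0  path d0:-→d1:-→d2:H3→d3:-→d4:-→d5:-→d6:-→d7:-→d8:-→d9:-→d10:H1→d11:-→d12:H2→d13:-→d14:-  best=H2
  + 239.179.66.64/28 (H1) depth=28
  + 244.204.21.0/24 (H6) depth=24
  + 239.179.0.0/16 (H5) depth=16
  + 244.0.0.0/7 (H6) depth=7

== LOOKUPS ==
["H1","H1","H1","H5","H1","H2"]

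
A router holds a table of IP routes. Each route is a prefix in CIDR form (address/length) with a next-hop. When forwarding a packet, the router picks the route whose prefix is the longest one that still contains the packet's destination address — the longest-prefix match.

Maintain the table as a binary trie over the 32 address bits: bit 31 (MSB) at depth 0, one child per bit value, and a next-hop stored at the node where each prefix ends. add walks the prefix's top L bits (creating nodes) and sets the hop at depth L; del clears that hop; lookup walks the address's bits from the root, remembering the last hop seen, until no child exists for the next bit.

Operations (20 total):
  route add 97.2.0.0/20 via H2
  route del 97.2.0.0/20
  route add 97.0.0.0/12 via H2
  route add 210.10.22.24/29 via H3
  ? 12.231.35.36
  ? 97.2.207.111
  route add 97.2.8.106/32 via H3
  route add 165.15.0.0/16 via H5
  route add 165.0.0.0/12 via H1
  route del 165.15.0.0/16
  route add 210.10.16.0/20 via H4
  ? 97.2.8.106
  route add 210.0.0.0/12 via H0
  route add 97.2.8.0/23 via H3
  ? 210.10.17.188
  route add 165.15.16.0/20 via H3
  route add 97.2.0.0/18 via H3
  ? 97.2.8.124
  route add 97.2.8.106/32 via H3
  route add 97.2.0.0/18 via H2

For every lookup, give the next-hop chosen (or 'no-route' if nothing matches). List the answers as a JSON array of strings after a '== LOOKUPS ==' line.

Apply in order:
  add 97.2.0.0/20 -> H2 at depth 20
  - 97.2.0.0/20 clear@20
  add 97.0.0.0/12 -> H2 at depth 12
  add 210.10.22.24/29 -> H3 at depth 29
  ? 12.231.35.36  path d0:-→d1:-  best=no-route
  ? 97.2.207.111  path d0:-→d1:-→d2:-→d3:-→d4:-→d5:-→d6:-→d7:-→d8:-→d9:-→d10:-→d11:-→d12:H2→d13:-→d14:-→d15:-→d16:-  best=H2
  add 97.2.8.106/32 -> H3 at depth 32
  add 165.15.0.0/16 -> H5 at depth 16
  add 165.0.0.0/12 -> H1 at depth 12
  - 165.15.0.0/16 clear@16
  add 210.10.16.0/20 -> H4 at depth 20
  ? 97.2.8.106  path d0:-→d1:-→d2:-→d3:-→d4:-→d5:-→d6:-→d7:-→d8:-→d9:-→d10:-→d11:-→d12:H2→d13:-→d14:-→d15:-→d16:-→d17:-→d18:-→d19:-→d20:-→d21:-→d22:-→d23:-→d24:-→d25:-→d26:-→d27:-→d28:-→d29:-→d30:-→d31:-→d32:H3  best=H3
  add 210.0.0.0/12 -> H0 at depth 12
  add 97.2.8.0/23 -> H3 at depth 23
  ? 210.10.17.188  path d0:-→d1:-→d2:-→d3:-→d4:-→d5:-→d6:-→d7:-→d8:-→d9:-→d10:-→d11:-→d12:H0→d13:-→d14:-→d15:-→d16:-→d17:-→d18:-→d19:-→d20:H4→d21:-  best=H4
  add 165.15.16.0/20 -> H3 at depth 20
  add 97.2.0.0/18 -> H3 at depth 18
  ? 97.2.8.124  path d0:-→d1:-→d2:-→d3:-→d4:-→d5:-→d6:-→d7:-→d8:-→d9:-→d10:-→d11:-→d12:H2→d13:-→d14:-→d15:-→d16:-→d17:-→d18:H3→d19:-→d20:-→d21:-→d22:-→d23:H3→d24:-→d25:-→d26:-→d27:-  best=H3
  add 97.2.8.106/32 -> H3 at depth 32
  add 97.2.0.0/18 -> H2 at depth 18

== LOOKUPS ==
["no-route","H2","H3","H4","H3"]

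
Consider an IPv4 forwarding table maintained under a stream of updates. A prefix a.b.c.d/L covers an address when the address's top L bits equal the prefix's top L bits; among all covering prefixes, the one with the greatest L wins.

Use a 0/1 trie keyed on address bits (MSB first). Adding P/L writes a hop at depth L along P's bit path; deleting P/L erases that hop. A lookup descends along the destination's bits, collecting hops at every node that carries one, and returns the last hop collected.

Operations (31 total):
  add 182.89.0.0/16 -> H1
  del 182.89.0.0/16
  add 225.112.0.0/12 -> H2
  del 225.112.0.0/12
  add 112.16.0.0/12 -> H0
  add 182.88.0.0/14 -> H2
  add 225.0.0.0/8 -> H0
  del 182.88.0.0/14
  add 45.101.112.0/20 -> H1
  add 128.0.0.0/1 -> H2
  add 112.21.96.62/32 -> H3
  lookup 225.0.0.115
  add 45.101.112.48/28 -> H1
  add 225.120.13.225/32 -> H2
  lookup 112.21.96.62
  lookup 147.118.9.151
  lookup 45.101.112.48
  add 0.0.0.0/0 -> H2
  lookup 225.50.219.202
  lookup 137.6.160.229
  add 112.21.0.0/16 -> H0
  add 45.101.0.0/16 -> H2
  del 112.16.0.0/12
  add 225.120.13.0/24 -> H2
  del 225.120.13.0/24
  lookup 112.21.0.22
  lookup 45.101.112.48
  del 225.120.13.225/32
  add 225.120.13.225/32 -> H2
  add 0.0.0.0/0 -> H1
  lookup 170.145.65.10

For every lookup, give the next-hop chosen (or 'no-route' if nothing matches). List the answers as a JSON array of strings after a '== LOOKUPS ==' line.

Apply in order:
  add 182.89.0.0/16 -> H1 at depth 16
  - 182.89.0.0/16 clear@16
  add 225.112.0.0/12 -> H2 at depth 12
  - 225.112.0.0/12 clear@12
  add 112.16.0.0/12 -> H0 at depth 12
  add 182.88.0.0/14 -> H2 at depth 14
  add 225.0.0.0/8 -> H0 at depth 8
  - 182.88.0.0/14 clear@14
  add 45.101.112.0/20 -> H1 at depth 20
  add 128.0.0.0/1 -> H2 at depth 1
  add 112.21.96.62/32 -> H3 at depth 32
  ? 225.0.0.115  path d0:-→d1:H2→d2:-→d3:-→d4:-→d5:-→d6:-→d7:-→d8:H0→d9:-  best=H0
  add 45.101.112.48/28 -> H1 at depth 28
  add 225.120.13.225/32 -> H2 at depth 32
  ? 112.21.96.62  path d0:-→d1:-→d2:-→d3:-→d4:-→d5:-→d6:-→d7:-→d8:-→d9:-→d10:-→d11:-→d12:H0→d13:-→d14:-→d15:-→d16:-→d17:-→d18:-→d19:-→d20:-→d21:-→d22:-→d23:-→d24:-→d25:-→d26:-→d27:-→d28:-→d29:-→d30:-→d31:-→d32:H3  best=H3
  ? 147.118.9.151  path d0:-→d1:H2→d2:-  best=H2
  ? 45.101.112.48  path d0:-→d1:-→d2:-→d3:-→d4:-→d5:-→d6:-→d7:-→d8:-→d9:-→d10:-→d11:-→d12:-→d13:-→d14:-→d15:-→d16:-→d17:-→d18:-→d19:-→d20:H1→d21:-→d22:-→d23:-→d24:-→d25:-→d26:-→d27:-→d28:H1  best=H1
  add 0.0.0.0/0 -> H2 at depth 0
  ? 225.50.219.202  path d0:H2→d1:H2→d2:-→d3:-→d4:-→d5:-→d6:-→d7:-→d8:H0→d9:-  best=H0
  ? 137.6.160.229  path d0:H2→d1:H2→d2:-  best=H2
  add 112.21.0.0/16 -> H0 at depth 16
  add 45.101.0.0/16 -> H2 at depth 16
  - 112.16.0.0/12 clear@12
  add 225.120.13.0/24 -> H2 at depth 24
  - 225.120.13.0/24 clear@24
  ? 112.21.0.22  path d0:H2→d1:-→d2:-→d3:-→d4:-→d5:-→d6:-→d7:-→d8:-→d9:-→d10:-→d11:-→d12:-→d13:-→d14:-→d15:-→d16:H0→d17:-  best=H0
  ? 45.101.112.48  path d0:H2→d1:-→d2:-→d3:-→d4:-→d5:-→d6:-→d7:-→d8:-→d9:-→d10:-→d11:-→d12:-→d13:-→d14:-→d15:-→d16:H2→d17:-→d18:-→d19:-→d20:H1→d21:-→d22:-→d23:-→d24:-→d25:-→d26:-→d27:-→d28:H1  best=H1
  - 225.120.13.225/32 clear@32
  add 225.120.13.225/32 -> H2 at depth 32
  add 0.0.0.0/0 -> H1 at depth 0
  ? 170.145.65.10  path d0:H1→d1:H2→d2:-→d3:-  best=H2

== LOOKUPS ==
["H0","H3","H2","H1","H0","H2","H0","H1","H2"]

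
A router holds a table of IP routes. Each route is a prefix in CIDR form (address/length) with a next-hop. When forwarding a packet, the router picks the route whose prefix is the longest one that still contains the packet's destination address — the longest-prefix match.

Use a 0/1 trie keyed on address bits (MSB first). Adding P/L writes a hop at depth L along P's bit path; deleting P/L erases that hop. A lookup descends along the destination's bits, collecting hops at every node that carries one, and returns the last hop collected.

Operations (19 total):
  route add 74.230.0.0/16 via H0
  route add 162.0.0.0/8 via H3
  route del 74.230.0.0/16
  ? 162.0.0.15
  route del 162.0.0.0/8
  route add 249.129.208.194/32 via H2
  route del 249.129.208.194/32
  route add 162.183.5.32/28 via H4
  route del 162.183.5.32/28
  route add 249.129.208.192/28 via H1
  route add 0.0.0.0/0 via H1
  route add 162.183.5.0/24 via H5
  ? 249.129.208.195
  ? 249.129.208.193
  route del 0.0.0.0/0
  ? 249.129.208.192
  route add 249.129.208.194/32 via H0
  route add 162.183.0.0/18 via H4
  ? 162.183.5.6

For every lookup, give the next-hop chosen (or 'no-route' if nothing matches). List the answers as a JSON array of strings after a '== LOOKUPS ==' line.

Process each operation:
  add 74.230.0.0/16 -> H0 at depth 16
  add 162.0.0.0/8 -> H3 at depth 8
  - 74.230.0.0/16 clear@16
  ? 162.0.0.15  path d0:-→d1:-→d2:-→d3:-→d4:-→d5:-→d6:-→d7:-→d8:H3  best=H3
  - 162.0.0.0/8 clear@8
  add 249.129.208.194/32 -> H2 at depth 32
  - 249.129.208.194/32 clear@32
  add 162.183.5.32/28 -> H4 at depth 28
  - 162.183.5.32/28 clear@28
  add 249.129.208.192/28 -> H1 at depth 28
  add 0.0.0.0/0 -> H1 at depth 0
  add 162.183.5.0/24 -> H5 at depth 24
  ? 249.129.208.195  path d0:H1→d1:-→d2:-→d3:-→d4:-→d5:-→d6:-→d7:-→d8:-→d9:-→d10:-→d11:-→d12:-→d13:-→d14:-→d15:-→d16:-→d17:-→d18:-→d19:-→d20:-→d21:-→d22:-→d23:-→d24:-→d25:-→d26:-→d27:-→d28:H1→d29:-→d30:-→d31:-  best=H1
  ? 249.129.208.193  path d0:H1→d1:-→d2:-→d3:-→d4:-→d5:-→d6:-→d7:-→d8:-→d9:-→d10:-→d11:-→d12:-→d13:-→d14:-→d15:-→d16:-→d17:-→d18:-→d19:-→d20:-→d21:-→d22:-→d23:-→d24:-→d25:-→d26:-→d27:-→d28:H1→d29:-→d30:-  best=H1
  - 0.0.0.0/0 clear@0
  ? 249.129.208.192  path d0:-→d1:-→d2:-→d3:-→d4:-→d5:-→d6:-→d7:-→d8:-→d9:-→d10:-→d11:-→d12:-→d13:-→d14:-→d15:-→d16:-→d17:-→d18:-→d19:-→d20:-→d21:-→d22:-→d23:-→d24:-→d25:-→d26:-→d27:-→d28:H1→d29:-→d30:-  best=H1
  add 249.129.208.194/32 -> H0 at depth 32
  add 162.183.0.0/18 -> H4 at depth 18
  ? 162.183.5.6  path d0:-→d1:-→d2:-→d3:-→d4:-→d5:-→d6:-→d7:-→d8:-→d9:-→d10:-→d11:-→d12:-→d13:-→d14:-→d15:-→d16:-→d17:-→d18:H4→d19:-→d20:-→d21:-→d22:-→d23:-→d24:H5→d25:-→d26:-  best=H5

== LOOKUPS ==
["H3","H1","H1","H1","H5"]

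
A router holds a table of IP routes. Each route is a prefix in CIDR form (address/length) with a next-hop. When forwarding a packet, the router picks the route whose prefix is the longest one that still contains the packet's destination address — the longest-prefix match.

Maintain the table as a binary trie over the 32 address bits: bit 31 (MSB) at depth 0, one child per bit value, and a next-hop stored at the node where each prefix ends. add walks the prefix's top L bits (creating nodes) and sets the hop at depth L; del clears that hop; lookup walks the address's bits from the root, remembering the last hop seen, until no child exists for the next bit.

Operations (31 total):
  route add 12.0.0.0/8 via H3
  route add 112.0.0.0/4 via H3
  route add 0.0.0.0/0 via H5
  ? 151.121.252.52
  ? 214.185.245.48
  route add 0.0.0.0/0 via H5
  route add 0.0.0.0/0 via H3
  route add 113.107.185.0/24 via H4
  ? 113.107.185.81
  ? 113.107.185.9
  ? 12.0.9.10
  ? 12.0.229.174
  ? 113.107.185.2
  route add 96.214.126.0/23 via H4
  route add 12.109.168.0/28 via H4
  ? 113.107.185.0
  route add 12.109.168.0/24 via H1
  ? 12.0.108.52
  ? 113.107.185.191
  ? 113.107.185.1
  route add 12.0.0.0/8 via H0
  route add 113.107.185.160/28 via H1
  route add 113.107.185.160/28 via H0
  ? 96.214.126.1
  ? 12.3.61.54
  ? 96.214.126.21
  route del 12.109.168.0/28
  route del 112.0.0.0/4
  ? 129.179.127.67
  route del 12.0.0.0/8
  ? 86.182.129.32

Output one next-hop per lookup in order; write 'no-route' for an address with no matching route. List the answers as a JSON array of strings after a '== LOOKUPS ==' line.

Process each operation:
  + 12.0.0.0/8 (H3) depth=8
  + 112.0.0.0/4 (H3) depth=4
  + 0.0.0.0/0 (H5) depth=0
  lookup 151.121.252.52: bits ε walk d0:H5 -> H5
  lookup 214.185.245.48: bits ε walk d0:H5 -> H5
  + 0.0.0.0/0 (H5) depth=0
  + 0.0.0.0/0 (H3) depth=0
  + 113.107.185.0/24 (H4) depth=24
  lookup 113.107.185.81: bits 011100010110101110111001 walk d0:H3→d1:-→d2:-→d3:-→d4:H3→d5:-→d6:-→d7:-→d8:-→d9:-→d10:-→d11:-→d12:-→d13:-→d14:-→d15:-→d16:-→d17:-→d18:-→d19:-→d20:-→d21:-→d22:-→d23:-→d24:H4 -> H4
  lookup 113.107.185.9: bits 011100010110101110111001 walk d0:H3→d1:-→d2:-→d3:-→d4:H3→d5:-→d6:-→d7:-→d8:-→d9:-→d10:-→d11:-→d12:-→d13:-→d14:-→d15:-→d16:-→d17:-→d18:-→d19:-→d20:-→d21:-→d22:-→d23:-→d24:H4 -> H4
  lookup 12.0.9.10: bits 00001100 walk d0:H3→d1:-→d2:-→d3:-→d4:-→d5:-→d6:-→d7:-→d8:H3 -> H3
  lookup 12.0.229.174: bits 00001100 walk d0:H3→d1:-→d2:-→d3:-→d4:-→d5:-→d6:-→d7:-→d8:H3 -> H3
  lookup 113.107.185.2: bits 011100010110101110111001 walk d0:H3→d1:-→d2:-→d3:-→d4:H3→d5:-→d6:-→d7:-→d8:-→d9:-→d10:-→d11:-→d12:-→d13:-→d14:-→d15:-→d16:-→d17:-→d18:-→d19:-→d20:-→d21:-→d22:-→d23:-→d24:H4 -> H4
  + 96.214.126.0/23 (H4) depth=23
  + 12.109.168.0/28 (H4) depth=28
  lookup 113.107.185.0: bits 011100010110101110111001 walk d0:H3→d1:-→d2:-→d3:-→d4:H3→d5:-→d6:-→d7:-→d8:-→d9:-→d10:-→d11:-→d12:-→d13:-→d14:-→d15:-→d16:-→d17:-→d18:-→d19:-→d20:-→d21:-→d22:-→d23:-→d24:H4 -> H4
  + 12.109.168.0/24 (H1) depth=24
  lookup 12.0.108.52: bits 000011000 walk d0:H3→d1:-→d2:-→d3:-→d4:-→d5:-→d6:-→d7:-→d8:H3→d9:- -> H3
  lookup 113.107.185.191: bits 011100010110101110111001 walk d0:H3→d1:-→d2:-→d3:-→d4:H3→d5:-→d6:-→d7:-→d8:-→d9:-→d10:-→d11:-→d12:-→d13:-→d14:-→d15:-→d16:-→d17:-→d18:-→d19:-→d20:-→d21:-→d22:-→d23:-→d24:H4 -> H4
  lookup 113.107.185.1: bits 011100010110101110111001 walk d0:H3→d1:-→d2:-→d3:-→d4:H3→d5:-→d6:-→d7:-→d8:-→d9:-→d10:-→d11:-→d12:-→d13:-→d14:-→d15:-→d16:-→d17:-→d18:-→d19:-→d20:-→d21:-→d22:-→d23:-→d24:H4 -> H4
  + 12.0.0.0/8 (H0) depth=8
  + 113.107.185.160/28 (H1) depth=28
  + 113.107.185.160/28 (H0) depth=28
  lookup 96.214.126.1: bits 01100000110101100111111 walk d0:H3→d1:-→d2:-→d3:-→d4:-→d5:-→d6:-→d7:-→d8:-→d9:-→d10:-→d11:-→d12:-→d13:-→d14:-→d15:-→d16:-→d17:-→d18:-→d19:-→d20:-→d21:-→d22:-→d23:H4 -> H4
  lookup 12.3.61.54: bits 000011000 walk d0:H3→d1:-→d2:-→d3:-→d4:-→d5:-→d6:-→d7:-→d8:H0→d9:- -> H0
  lookup 96.214.126.21: bits 01100000110101100111111 walk d0:H3→d1:-→d2:-→d3:-→d4:-→d5:-→d6:-→d7:-→d8:-→d9:-→d10:-→d11:-→d12:-→d13:-→d14:-→d15:-→d16:-→d17:-→d18:-→d19:-→d20:-→d21:-→d22:-→d23:H4 -> H4
  del 12.109.168.0/28 (clear depth 28)
  del 112.0.0.0/4 (clear depth 4)
  lookup 129.179.127.67: bits ε walk d0:H3 -> H3
  del 12.0.0.0/8 (clear depth 8)
  lookup 86.182.129.32: bits 01 walk d0:H3→d1:-→d2:- -> H3

== LOOKUPS ==
["H5","H5","H4","H4","H3","H3","H4","H4","H3","H4","H4","H4","H0","H4","H3","H3"]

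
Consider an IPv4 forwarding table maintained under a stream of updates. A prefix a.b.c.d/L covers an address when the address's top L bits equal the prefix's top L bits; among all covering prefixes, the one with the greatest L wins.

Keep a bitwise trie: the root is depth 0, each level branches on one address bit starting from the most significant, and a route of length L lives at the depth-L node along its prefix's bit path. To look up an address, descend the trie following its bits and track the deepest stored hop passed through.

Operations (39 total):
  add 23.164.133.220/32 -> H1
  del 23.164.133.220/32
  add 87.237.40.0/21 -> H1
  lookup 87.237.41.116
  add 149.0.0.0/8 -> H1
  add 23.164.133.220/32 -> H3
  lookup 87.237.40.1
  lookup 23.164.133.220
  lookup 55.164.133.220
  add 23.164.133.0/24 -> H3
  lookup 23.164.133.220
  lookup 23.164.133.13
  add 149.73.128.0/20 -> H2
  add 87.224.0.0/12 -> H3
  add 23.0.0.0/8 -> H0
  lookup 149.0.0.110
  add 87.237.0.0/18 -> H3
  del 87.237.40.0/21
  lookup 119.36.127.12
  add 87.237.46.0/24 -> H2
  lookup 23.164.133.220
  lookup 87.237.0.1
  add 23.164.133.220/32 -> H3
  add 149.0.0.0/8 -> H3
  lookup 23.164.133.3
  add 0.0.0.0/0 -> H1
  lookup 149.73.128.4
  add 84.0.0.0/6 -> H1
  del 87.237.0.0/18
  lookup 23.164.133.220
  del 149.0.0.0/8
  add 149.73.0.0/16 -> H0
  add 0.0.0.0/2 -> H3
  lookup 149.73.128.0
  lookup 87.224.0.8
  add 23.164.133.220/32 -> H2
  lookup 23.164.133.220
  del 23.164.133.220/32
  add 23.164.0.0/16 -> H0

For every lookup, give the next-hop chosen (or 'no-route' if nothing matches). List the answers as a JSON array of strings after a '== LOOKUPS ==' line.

Trace:
  + 23.164.133.220/32 (H1) depth=32
  del 23.164.133.220/32 (clear depth 32)
  + 87.237.40.0/21 (H1) depth=21
  Q 87.237.41.116: descend 010101111110110100101 ; hops seen [H1] ; pick H1
  + 149.0.0.0/8 (H1) depth=8
  + 23.164.133.220/32 (H3) depth=32
  Q 87.237.40.1: descend 010101111110110100101 ; hops seen [H1] ; pick H1
  Q 23.164.133.220: descend 00010111101001001000010111011100 ; hops seen [H3] ; pick H3
  Q 55.164.133.220: descend 00 ; hops seen [∅] ; pick no-route
  + 23.164.133.0/24 (H3) depth=24
  Q 23.164.133.220: descend 00010111101001001000010111011100 ; hops seen [H3,H3] ; pick H3
  Q 23.164.133.13: descend 000101111010010010000101 ; hops seen [H3] ; pick H3
  + 149.73.128.0/20 (H2) depth=20
  + 87.224.0.0/12 (H3) depth=12
  + 23.0.0.0/8 (H0) depth=8
  Q 149.0.0.110: descend 100101010 ; hops seen [H1] ; pick H1
  + 87.237.0.0/18 (H3) depth=18
  del 87.237.40.0/21 (clear depth 21)
  Q 119.36.127.12: descend 01 ; hops seen [∅] ; pick no-route
  + 87.237.46.0/24 (H2) depth=24
  Q 23.164.133.220: descend 00010111101001001000010111011100 ; hops seen [H0,H3,H3] ; pick H3
  Q 87.237.0.1: descend 010101111110110100 ; hops seen [H3,H3] ; pick H3
  + 23.164.133.220/32 (H3) depth=32
  + 149.0.0.0/8 (H3) depth=8
  Q 23.164.133.3: descend 000101111010010010000101 ; hops seen [H0,H3] ; pick H3
  + 0.0.0.0/0 (H1) depth=0
  Q 149.73.128.4: descend 10010101010010011000 ; hops seen [H1,H3,H2] ; pick H2
  + 84.0.0.0/6 (H1) depth=6
  del 87.237.0.0/18 (clear depth 18)
  Q 23.164.133.220: descend 00010111101001001000010111011100 ; hops seen [H1,H0,H3,H3] ; pick H3
  del 149.0.0.0/8 (clear depth 8)
  + 149.73.0.0/16 (H0) depth=16
  + 0.0.0.0/2 (H3) depth=2
  Q 149.73.128.0: descend 10010101010010011000 ; hops seen [H1,H0,H2] ; pick H2
  Q 87.224.0.8: descend 010101111110 ; hops seen [H1,H1,H3] ; pick H3
  + 23.164.133.220/32 (H2) depth=32
  Q 23.164.133.220: descend 00010111101001001000010111011100 ; hops seen [H1,H3,H0,H3,H2] ; pick H2
  del 23.164.133.220/32 (clear depth 32)
  + 23.164.0.0/16 (H0) depth=16

== LOOKUPS ==
["H1","H1","H3","no-route","H3","H3","H1","no-route","H3","H3","H3","H2","H3","H2","H3","H2"]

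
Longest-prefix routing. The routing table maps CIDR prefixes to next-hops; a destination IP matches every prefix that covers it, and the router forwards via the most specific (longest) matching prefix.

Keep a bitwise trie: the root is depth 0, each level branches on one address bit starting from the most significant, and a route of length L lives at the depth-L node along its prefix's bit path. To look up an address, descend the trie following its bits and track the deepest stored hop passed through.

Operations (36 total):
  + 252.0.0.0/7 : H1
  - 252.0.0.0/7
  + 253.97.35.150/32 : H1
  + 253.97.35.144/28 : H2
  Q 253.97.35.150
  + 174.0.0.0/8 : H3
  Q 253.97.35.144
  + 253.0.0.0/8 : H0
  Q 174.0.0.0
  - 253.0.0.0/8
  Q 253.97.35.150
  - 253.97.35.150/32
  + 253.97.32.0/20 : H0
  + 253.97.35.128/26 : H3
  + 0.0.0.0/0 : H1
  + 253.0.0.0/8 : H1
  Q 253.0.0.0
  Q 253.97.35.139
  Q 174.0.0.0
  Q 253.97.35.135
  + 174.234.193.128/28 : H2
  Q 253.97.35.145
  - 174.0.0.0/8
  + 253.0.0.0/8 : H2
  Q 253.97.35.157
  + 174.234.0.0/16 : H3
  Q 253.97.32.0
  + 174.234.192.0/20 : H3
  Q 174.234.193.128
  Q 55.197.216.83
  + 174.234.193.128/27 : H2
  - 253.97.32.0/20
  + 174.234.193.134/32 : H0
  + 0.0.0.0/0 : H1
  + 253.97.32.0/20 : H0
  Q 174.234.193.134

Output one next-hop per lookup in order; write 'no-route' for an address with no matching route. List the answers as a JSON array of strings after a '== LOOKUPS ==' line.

Apply in order:
  + 252.0.0.0/7 (H1) depth=7
  - 252.0.0.0/7 clear@7
  + 253.97.35.150/32 (H1) depth=32
  + 253.97.35.144/28 (H2) depth=28
  Q 253.97.35.150: descend 11111101011000010010001110010110 ; hops seen [H2,H1] ; pick H1
  + 174.0.0.0/8 (H3) depth=8
  Q 253.97.35.144: descend 11111101011000010010001110010 ; hops seen [H2] ; pick H2
  + 253.0.0.0/8 (H0) depth=8
  Q 174.0.0.0: descend 10101110 ; hops seen [H3] ; pick H3
  - 253.0.0.0/8 clear@8
  Q 253.97.35.150: descend 11111101011000010010001110010110 ; hops seen [H2,H1] ; pick H1
  - 253.97.35.150/32 clear@32
  + 253.97.32.0/20 (H0) depth=20
  + 253.97.35.128/26 (H3) depth=26
  + 0.0.0.0/0 (H1) depth=0
  + 253.0.0.0/8 (H1) depth=8
  Q 253.0.0.0: descend 111111010 ; hops seen [H1,H1] ; pick H1
  Q 253.97.35.139: descend 111111010110000100100011100 ; hops seen [H1,H1,H0,H3] ; pick H3
  Q 174.0.0.0: descend 10101110 ; hops seen [H1,H3] ; pick H3
  Q 253.97.35.135: descend 111111010110000100100011100 ; hops seen [H1,H1,H0,H3] ; pick H3
  + 174.234.193.128/28 (H2) depth=28
  Q 253.97.35.145: descend 11111101011000010010001110010 ; hops seen [H1,H1,H0,H3,H2] ; pick H2
  - 174.0.0.0/8 clear@8
  + 253.0.0.0/8 (H2) depth=8
  Q 253.97.35.157: descend 1111110101100001001000111001 ; hops seen [H1,H2,H0,H3,H2] ; pick H2
  + 174.234.0.0/16 (H3) depth=16
  Q 253.97.32.0: descend 1111110101100001001000 ; hops seen [H1,H2,H0] ; pick H0
  + 174.234.192.0/20 (H3) depth=20
  Q 174.234.193.128: descend 1010111011101010110000011000 ; hops seen [H1,H3,H3,H2] ; pick H2
  Q 55.197.216.83: descend ε ; hops seen [H1] ; pick H1
  + 174.234.193.128/27 (H2) depth=27
  - 253.97.32.0/20 clear@20
  + 174.234.193.134/32 (H0) depth=32
  + 0.0.0.0/0 (H1) depth=0
  + 253.97.32.0/20 (H0) depth=20
  Q 174.234.193.134: descend 10101110111010101100000110000110 ; hops seen [H1,H3,H3,H2,H2,H0] ; pick H0

== LOOKUPS ==
["H1","H2","H3","H1","H1","H3","H3","H3","H2","H2","H0","H2","H1","H0"]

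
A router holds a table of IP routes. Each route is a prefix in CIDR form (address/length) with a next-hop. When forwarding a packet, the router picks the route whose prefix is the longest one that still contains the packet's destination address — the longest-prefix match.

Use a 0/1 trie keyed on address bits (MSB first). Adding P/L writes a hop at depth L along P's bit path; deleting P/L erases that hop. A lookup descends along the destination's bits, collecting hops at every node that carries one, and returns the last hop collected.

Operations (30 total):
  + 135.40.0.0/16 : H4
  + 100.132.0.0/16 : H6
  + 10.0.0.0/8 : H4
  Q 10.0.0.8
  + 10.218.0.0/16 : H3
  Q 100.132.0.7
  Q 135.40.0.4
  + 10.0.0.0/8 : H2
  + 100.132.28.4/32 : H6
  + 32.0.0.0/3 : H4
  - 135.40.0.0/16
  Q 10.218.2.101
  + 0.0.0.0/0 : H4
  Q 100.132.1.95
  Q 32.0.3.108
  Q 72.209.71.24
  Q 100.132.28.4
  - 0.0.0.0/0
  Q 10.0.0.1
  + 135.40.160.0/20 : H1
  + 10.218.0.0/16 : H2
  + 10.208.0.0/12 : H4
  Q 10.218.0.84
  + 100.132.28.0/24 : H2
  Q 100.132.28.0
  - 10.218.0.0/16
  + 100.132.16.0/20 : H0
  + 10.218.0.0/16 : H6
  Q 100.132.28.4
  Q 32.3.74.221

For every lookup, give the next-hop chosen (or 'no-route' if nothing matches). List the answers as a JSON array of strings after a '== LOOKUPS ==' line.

Trace:
  + 135.40.0.0/16 (H4) depth=16
  + 100.132.0.0/16 (H6) depth=16
  + 10.0.0.0/8 (H4) depth=8
  lookup 10.0.0.8: bits 00001010 walk d0:-→d1:-→d2:-→d3:-→d4:-→d5:-→d6:-→d7:-→d8:H4 -> H4
  + 10.218.0.0/16 (H3) depth=16
  lookup 100.132.0.7: bits 0110010010000100 walk d0:-→d1:-→d2:-→d3:-→d4:-→d5:-→d6:-→d7:-→d8:-→d9:-→d10:-→d11:-→d12:-→d13:-→d14:-→d15:-→d16:H6 -> H6
  lookup 135.40.0.4: bits 1000011100101000 walk d0:-→d1:-→d2:-→d3:-→d4:-→d5:-→d6:-→d7:-→d8:-→d9:-→d10:-→d11:-→d12:-→d13:-→d14:-→d15:-→d16:H4 -> H4
  + 10.0.0.0/8 (H2) depth=8
  + 100.132.28.4/32 (H6) depth=32
  + 32.0.0.0/3 (H4) depth=3
  - 135.40.0.0/16 clear@16
  lookup 10.218.2.101: bits 0000101011011010 walk d0:-→d1:-→d2:-→d3:-→d4:-→d5:-→d6:-→d7:-→d8:H2→d9:-→d10:-→d11:-→d12:-→d13:-→d14:-→d15:-→d16:H3 -> H3
  + 0.0.0.0/0 (H4) depth=0
  lookup 100.132.1.95: bits 0110010010000100000 walk d0:H4→d1:-→d2:-→d3:-→d4:-→d5:-→d6:-→d7:-→d8:-→d9:-→d10:-→d11:-→d12:-→d13:-→d14:-→d15:-→d16:H6→d17:-→d18:-→d19:- -> H6
  lookup 32.0.3.108: bits 001 walk d0:H4→d1:-→d2:-→d3:H4 -> H4
  lookup 72.209.71.24: bits 01 walk d0:H4→d1:-→d2:- -> H4
  lookup 100.132.28.4: bits 01100100100001000001110000000100 walk d0:H4→d1:-→d2:-→d3:-→d4:-→d5:-→d6:-→d7:-→d8:-→d9:-→d10:-→d11:-→d12:-→d13:-→d14:-→d15:-→d16:H6→d17:-→d18:-→d19:-→d20:-→d21:-→d22:-→d23:-→d24:-→d25:-→d26:-→d27:-→d28:-→d29:-→d30:-→d31:-→d32:H6 -> H6
  - 0.0.0.0/0 clear@0
  lookup 10.0.0.1: bits 00001010 walk d0:-→d1:-→d2:-→d3:-→d4:-→d5:-→d6:-→d7:-→d8:H2 -> H2
  + 135.40.160.0/20 (H1) depth=20
  + 10.218.0.0/16 (H2) depth=16
  + 10.208.0.0/12 (H4) depth=12
  lookup 10.218.0.84: bits 0000101011011010 walk d0:-→d1:-→d2:-→d3:-→d4:-→d5:-→d6:-→d7:-→d8:H2→d9:-→d10:-→d11:-→d12:H4→d13:-→d14:-→d15:-→d16:H2 -> H2
  + 100.132.28.0/24 (H2) depth=24
  lookup 100.132.28.0: bits 01100100100001000001110000000 walk d0:-→d1:-→d2:-→d3:-→d4:-→d5:-→d6:-→d7:-→d8:-→d9:-→d10:-→d11:-→d12:-→d13:-→d14:-→d15:-→d16:H6→d17:-→d18:-→d19:-→d20:-→d21:-→d22:-→d23:-→d24:H2→d25:-→d26:-→d27:-→d28:-→d29:- -> H2
  - 10.218.0.0/16 clear@16
  + 100.132.16.0/20 (H0) depth=20
  + 10.218.0.0/16 (H6) depth=16
  lookup 100.132.28.4: bits 01100100100001000001110000000100 walk d0:-→d1:-→d2:-→d3:-→d4:-→d5:-→d6:-→d7:-→d8:-→d9:-→d10:-→d11:-→d12:-→d13:-→d14:-→d15:-→d16:H6→d17:-→d18:-→d19:-→d20:H0→d21:-→d22:-→d23:-→d24:H2→d25:-→d26:-→d27:-→d28:-→d29:-→d30:-→d31:-→d32:H6 -> H6
  lookup 32.3.74.221: bits 001 walk d0:-→d1:-→d2:-→d3:H4 -> H4

== LOOKUPS ==
["H4","H6","H4","H3","H6","H4","H4","H6","H2","H2","H2","H6","H4"]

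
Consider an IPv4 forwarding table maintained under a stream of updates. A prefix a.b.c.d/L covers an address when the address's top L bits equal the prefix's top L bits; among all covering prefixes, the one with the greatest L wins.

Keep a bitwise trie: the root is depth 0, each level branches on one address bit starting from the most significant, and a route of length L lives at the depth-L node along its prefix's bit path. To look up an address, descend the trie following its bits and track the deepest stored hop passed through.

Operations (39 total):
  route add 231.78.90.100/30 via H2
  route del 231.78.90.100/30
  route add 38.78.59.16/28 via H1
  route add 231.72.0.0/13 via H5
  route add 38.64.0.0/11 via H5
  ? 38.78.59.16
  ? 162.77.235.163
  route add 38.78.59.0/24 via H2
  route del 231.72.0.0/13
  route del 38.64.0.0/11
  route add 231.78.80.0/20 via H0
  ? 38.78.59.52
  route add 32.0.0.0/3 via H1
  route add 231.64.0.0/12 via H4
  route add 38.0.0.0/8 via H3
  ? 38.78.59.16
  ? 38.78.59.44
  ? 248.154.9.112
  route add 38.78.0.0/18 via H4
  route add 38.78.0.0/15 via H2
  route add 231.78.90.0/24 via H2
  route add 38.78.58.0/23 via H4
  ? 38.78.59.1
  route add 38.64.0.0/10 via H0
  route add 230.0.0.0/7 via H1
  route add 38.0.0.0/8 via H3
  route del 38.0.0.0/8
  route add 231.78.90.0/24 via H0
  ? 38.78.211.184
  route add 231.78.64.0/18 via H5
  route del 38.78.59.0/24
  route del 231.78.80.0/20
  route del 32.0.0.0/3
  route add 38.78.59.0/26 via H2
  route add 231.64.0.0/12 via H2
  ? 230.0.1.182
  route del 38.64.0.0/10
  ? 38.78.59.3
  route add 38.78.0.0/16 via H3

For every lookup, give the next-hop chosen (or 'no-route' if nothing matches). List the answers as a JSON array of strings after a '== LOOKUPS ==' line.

Process each operation:
  + 231.78.90.100/30 (H2) depth=30
  - 231.78.90.100/30 clear@30
  + 38.78.59.16/28 (H1) depth=28
  + 231.72.0.0/13 (H5) depth=13
  + 38.64.0.0/11 (H5) depth=11
  ? 38.78.59.16  path d0:-→d1:-→d2:-→d3:-→d4:-→d5:-→d6:-→d7:-→d8:-→d9:-→d10:-→d11:H5→d12:-→d13:-→d14:-→d15:-→d16:-→d17:-→d18:-→d19:-→d20:-→d21:-→d22:-→d23:-→d24:-→d25:-→d26:-→d27:-→d28:H1  best=H1
  ? 162.77.235.163  path d0:-→d1:-  best=no-route
  + 38.78.59.0/24 (H2) depth=24
  - 231.72.0.0/13 clear@13
  - 38.64.0.0/11 clear@11
  + 231.78.80.0/20 (H0) depth=20
  ? 38.78.59.52  path d0:-→d1:-→d2:-→d3:-→d4:-→d5:-→d6:-→d7:-→d8:-→d9:-→d10:-→d11:-→d12:-→d13:-→d14:-→d15:-→d16:-→d17:-→d18:-→d19:-→d20:-→d21:-→d22:-→d23:-→d24:H2→d25:-→d26:-  best=H2
  + 32.0.0.0/3 (H1) depth=3
  + 231.64.0.0/12 (H4) depth=12
  + 38.0.0.0/8 (H3) depth=8
  ? 38.78.59.16  path d0:-→d1:-→d2:-→d3:H1→d4:-→d5:-→d6:-→d7:-→d8:H3→d9:-→d10:-→d11:-→d12:-→d13:-→d14:-→d15:-→d16:-→d17:-→d18:-→d19:-→d20:-→d21:-→d22:-→d23:-→d24:H2→d25:-→d26:-→d27:-→d28:H1  best=H1
  ? 38.78.59.44  path d0:-→d1:-→d2:-→d3:H1→d4:-→d5:-→d6:-→d7:-→d8:H3→d9:-→d10:-→d11:-→d12:-→d13:-→d14:-→d15:-→d16:-→d17:-→d18:-→d19:-→d20:-→d21:-→d22:-→d23:-→d24:H2→d25:-→d26:-  best=H2
  ? 248.154.9.112  path d0:-→d1:-→d2:-→d3:-  best=no-route
  + 38.78.0.0/18 (H4) depth=18
  + 38.78.0.0/15 (H2) depth=15
  + 231.78.90.0/24 (H2) depth=24
  + 38.78.58.0/23 (H4) depth=23
  ? 38.78.59.1  path d0:-→d1:-→d2:-→d3:H1→d4:-→d5:-→d6:-→d7:-→d8:H3→d9:-→d10:-→d11:-→d12:-→d13:-→d14:-→d15:H2→d16:-→d17:-→d18:H4→d19:-→d20:-→d21:-→d22:-→d23:H4→d24:H2→d25:-→d26:-→d27:-  best=H2
  + 38.64.0.0/10 (H0) depth=10
  + 230.0.0.0/7 (H1) depth=7
  + 38.0.0.0/8 (H3) depth=8
  - 38.0.0.0/8 clear@8
  + 231.78.90.0/24 (H0) depth=24
  ? 38.78.211.184  path d0:-→d1:-→d2:-→d3:H1→d4:-→d5:-→d6:-→d7:-→d8:-→d9:-→d10:H0→d11:-→d12:-→d13:-→d14:-→d15:H2→d16:-  best=H2
  + 231.78.64.0/18 (H5) depth=18
  - 38.78.59.0/24 clear@24
  - 231.78.80.0/20 clear@20
  - 32.0.0.0/3 clear@3
  + 38.78.59.0/26 (H2) depth=26
  + 231.64.0.0/12 (H2) depth=12
  ? 230.0.1.182  path d0:-→d1:-→d2:-→d3:-→d4:-→d5:-→d6:-→d7:H1  best=H1
  - 38.64.0.0/10 clear@10
  ? 38.78.59.3  path d0:-→d1:-→d2:-→d3:-→d4:-→d5:-→d6:-→d7:-→d8:-→d9:-→d10:-→d11:-→d12:-→d13:-→d14:-→d15:H2→d16:-→d17:-→d18:H4→d19:-→d20:-→d21:-→d22:-→d23:H4→d24:-→d25:-→d26:H2→d27:-  best=H2
  + 38.78.0.0/16 (H3) depth=16

== LOOKUPS ==
["H1","no-route","H2","H1","H2","no-route","H2","H2","H1","H2"]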